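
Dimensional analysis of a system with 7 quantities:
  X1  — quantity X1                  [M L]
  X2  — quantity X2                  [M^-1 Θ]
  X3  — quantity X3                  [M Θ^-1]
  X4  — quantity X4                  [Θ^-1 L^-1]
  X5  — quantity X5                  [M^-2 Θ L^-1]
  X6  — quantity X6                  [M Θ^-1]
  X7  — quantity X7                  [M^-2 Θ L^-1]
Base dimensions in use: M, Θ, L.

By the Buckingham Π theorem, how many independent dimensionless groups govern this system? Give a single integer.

5

Write exponents as rows M,Θ,L / cols X1,X2,X3,X4,X5,X6,X7:
  M: [ 1 -1  1  0 -2  1 -2]
  Θ: [ 0  1 -1 -1  1 -1  1]
  L: [ 1  0  0 -1 -1  0 -1]
Row reduction gives pivot columns X1,X2; rank = 2
7 vars − rank 2 = 5 Π groups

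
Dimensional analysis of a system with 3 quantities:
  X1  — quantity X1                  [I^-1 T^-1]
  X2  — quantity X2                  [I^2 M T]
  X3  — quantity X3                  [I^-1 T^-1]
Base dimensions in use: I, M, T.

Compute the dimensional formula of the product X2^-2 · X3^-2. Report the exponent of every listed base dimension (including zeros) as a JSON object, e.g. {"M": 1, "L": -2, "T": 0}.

Dimensional matrix (I×M×T by X1×X2×X3):
  I: [-1  2 -1]
  M: [ 0  1  0]
  T: [-1  1 -1]
  [I]: (-2)·2+(-2)·-1 = -2
  [M]: (-2)·1+(-2)·0 = -2
  [T]: (-2)·1+(-2)·-1 = 0
⇒ I^-2 M^-2

{"I": -2, "M": -2, "T": 0}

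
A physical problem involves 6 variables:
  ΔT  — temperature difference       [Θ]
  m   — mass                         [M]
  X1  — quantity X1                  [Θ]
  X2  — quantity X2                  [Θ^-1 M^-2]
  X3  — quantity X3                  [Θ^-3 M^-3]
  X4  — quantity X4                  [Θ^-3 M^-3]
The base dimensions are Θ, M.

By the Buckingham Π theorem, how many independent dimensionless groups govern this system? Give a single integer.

4

Dimensional matrix (Θ×M by ΔT×m×X1×X2×X3×X4):
  Θ: [ 1  0  1 -1 -3 -3]
  M: [ 0  1  0 -2 -3 -3]
Row reduction gives pivot columns ΔT,m; rank = 2
6 vars − rank 2 = 4 Π groups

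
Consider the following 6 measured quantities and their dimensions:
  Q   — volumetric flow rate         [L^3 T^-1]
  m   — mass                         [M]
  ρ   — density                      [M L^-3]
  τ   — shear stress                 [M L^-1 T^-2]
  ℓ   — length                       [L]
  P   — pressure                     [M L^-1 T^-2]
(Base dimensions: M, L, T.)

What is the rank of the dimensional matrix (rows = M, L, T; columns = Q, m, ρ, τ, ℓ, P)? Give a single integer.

Exponent matrix [M,L,T] × [Q,m,ρ,τ,ℓ,P]:
  M: [ 0  1  1  1  0  1]
  L: [ 3  0 -3 -1  1 -1]
  T: [-1  0  0 -2  0 -2]
RREF → pivots at {Q,m,ρ} ⇒ r = 3

3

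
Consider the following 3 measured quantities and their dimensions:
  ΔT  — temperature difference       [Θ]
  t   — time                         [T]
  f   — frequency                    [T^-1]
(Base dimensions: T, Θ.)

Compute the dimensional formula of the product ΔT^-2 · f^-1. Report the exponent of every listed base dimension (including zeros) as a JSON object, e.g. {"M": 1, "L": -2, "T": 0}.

Dimensional matrix (T×Θ by ΔT×t×f):
  T: [ 0  1 -1]
  Θ: [ 1  0  0]
  [T]: (-2)·0+(-1)·-1 = 1
  [Θ]: (-2)·1+(-1)·0 = -2
⇒ T Θ^-2

{"T": 1, "Θ": -2}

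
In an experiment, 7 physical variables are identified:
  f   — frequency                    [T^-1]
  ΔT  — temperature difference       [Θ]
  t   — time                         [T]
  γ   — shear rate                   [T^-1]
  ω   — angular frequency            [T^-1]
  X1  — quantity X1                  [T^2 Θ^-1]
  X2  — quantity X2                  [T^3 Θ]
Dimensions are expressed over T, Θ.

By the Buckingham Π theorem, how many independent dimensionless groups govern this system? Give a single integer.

5

Dimensional matrix (T×Θ by f×ΔT×t×γ×ω×X1×X2):
  T: [-1  0  1 -1 -1  2  3]
  Θ: [ 0  1  0  0  0 -1  1]
Row reduction gives pivot columns f,ΔT; rank = 2
Π count = n − r = 7 − 2 = 5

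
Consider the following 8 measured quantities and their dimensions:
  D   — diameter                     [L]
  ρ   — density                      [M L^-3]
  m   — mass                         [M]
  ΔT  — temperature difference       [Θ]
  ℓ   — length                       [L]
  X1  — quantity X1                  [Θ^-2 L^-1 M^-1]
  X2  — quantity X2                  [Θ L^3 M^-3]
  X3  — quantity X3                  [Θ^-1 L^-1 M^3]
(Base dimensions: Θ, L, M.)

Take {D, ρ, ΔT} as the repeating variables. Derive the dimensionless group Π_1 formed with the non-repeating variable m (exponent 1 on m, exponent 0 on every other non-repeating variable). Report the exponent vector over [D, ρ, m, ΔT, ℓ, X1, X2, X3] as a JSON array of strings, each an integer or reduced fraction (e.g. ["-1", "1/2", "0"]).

Exponent matrix [Θ,L,M] × [D,ρ,m,ΔT,ℓ,X1,X2,X3]:
  Θ: [ 0  0  0  1  0 -2  1 -1]
  L: [ 1 -3  0  0  1 -1  3 -1]
  M: [ 0  1  1  0  0 -1 -3  3]
Echelon form has 3 nonzero rows (pivots: D,ρ,ΔT)
Repeat: D,ρ,ΔT; free: m,ℓ,X1,X2,X3
RREF:
  r0: [   1    0    3    0    1   -4   -6    8]
  r1: [   0    1    1    0    0   -1   -3    3]
  r2: [   0    0    0    1    0   -2    1   -1]
Fix exponent of m at 1, ℓ at 0, X1 at 0, X2 at 0, X3 at 0; solve each RREF row for its pivot's exponent:
  r0: exp(D) + (3)·1 = 0 ⇒ exp(D) = -3
  r1: exp(ρ) + (1)·1 = 0 ⇒ exp(ρ) = -1
  r2: exp(ΔT) + (0)·1 = 0 ⇒ exp(ΔT) = 0
Π_1 = D^-3 · ρ^-1 · m

["-3", "-1", "1", "0", "0", "0", "0", "0"]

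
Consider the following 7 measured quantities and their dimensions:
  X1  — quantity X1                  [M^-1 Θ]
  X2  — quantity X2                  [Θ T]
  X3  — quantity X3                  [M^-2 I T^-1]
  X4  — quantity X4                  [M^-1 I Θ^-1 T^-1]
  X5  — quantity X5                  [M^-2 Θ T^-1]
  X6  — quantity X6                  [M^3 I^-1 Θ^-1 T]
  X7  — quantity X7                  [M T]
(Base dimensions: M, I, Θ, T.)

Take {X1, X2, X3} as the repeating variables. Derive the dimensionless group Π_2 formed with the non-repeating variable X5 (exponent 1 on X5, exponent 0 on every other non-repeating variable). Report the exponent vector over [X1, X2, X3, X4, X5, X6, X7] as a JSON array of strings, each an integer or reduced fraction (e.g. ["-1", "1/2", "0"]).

Exponent matrix [M,I,Θ,T] × [X1,X2,X3,X4,X5,X6,X7]:
  M: [-1  0 -2 -1 -2  3  1]
  I: [ 0  0  1  1  0 -1  0]
  Θ: [ 1  1  0 -1  1 -1  0]
  T: [ 0  1 -1 -1 -1  1  1]
Echelon form has 3 nonzero rows (pivots: X1,X2,X3)
Repeat: X1,X2,X3; free: X4,X5,X6,X7
RREF:
  r0: [   1    0    0   -1    2   -1   -1]
  r1: [   0    1    0    0   -1    0    1]
  r2: [   0    0    1    1    0   -1    0]
  r3: [   0    0    0    0    0    0    0]
Fix exponent of X5 at 1, X4 at 0, X6 at 0, X7 at 0; solve each RREF row for its pivot's exponent:
  r0: exp(X1) + (2)·1 = 0 ⇒ exp(X1) = -2
  r1: exp(X2) + (-1)·1 = 0 ⇒ exp(X2) = 1
  r2: exp(X3) + (0)·1 = 0 ⇒ exp(X3) = 0
Π_2 = X1^-2 · X2 · X5

["-2", "1", "0", "0", "1", "0", "0"]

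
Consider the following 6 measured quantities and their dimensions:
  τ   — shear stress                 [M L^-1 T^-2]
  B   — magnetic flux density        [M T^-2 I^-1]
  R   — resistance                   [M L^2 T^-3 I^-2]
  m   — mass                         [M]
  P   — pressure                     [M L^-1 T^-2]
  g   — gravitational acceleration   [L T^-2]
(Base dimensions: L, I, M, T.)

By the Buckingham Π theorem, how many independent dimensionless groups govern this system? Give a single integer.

Write exponents as rows L,I,M,T / cols τ,B,R,m,P,g:
  L: [-1  0  2  0 -1  1]
  I: [ 0 -1 -2  0  0  0]
  M: [ 1  1  1  1  1  0]
  T: [-2 -2 -3  0 -2 -2]
Row reduction gives pivot columns τ,B,R,m; rank = 4
Π count = n − r = 6 − 4 = 2

2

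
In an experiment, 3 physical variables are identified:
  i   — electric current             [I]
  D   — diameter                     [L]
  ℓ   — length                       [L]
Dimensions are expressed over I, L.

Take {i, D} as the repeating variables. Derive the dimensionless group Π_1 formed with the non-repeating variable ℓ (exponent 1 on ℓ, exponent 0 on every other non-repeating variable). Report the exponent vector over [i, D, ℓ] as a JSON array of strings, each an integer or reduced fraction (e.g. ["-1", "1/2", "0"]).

Write exponents as rows I,L / cols i,D,ℓ:
  I: [ 1  0  0]
  L: [ 0  1  1]
RREF → pivots at {i,D} ⇒ r = 2
Repeat: i,D; free: ℓ
RREF:
  r0: [   1    0    0]
  r1: [   0    1    1]
Fix exponent of ℓ at 1; solve each RREF row for its pivot's exponent:
  r0: exp(i) + (0)·1 = 0 ⇒ exp(i) = 0
  r1: exp(D) + (1)·1 = 0 ⇒ exp(D) = -1
Π_1 = D^-1 · ℓ

["0", "-1", "1"]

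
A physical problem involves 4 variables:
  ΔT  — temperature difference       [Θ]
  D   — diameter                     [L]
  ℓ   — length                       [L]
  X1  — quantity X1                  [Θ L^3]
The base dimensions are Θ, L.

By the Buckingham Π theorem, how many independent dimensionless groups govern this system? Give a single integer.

Dimensional matrix (Θ×L by ΔT×D×ℓ×X1):
  Θ: [ 1  0  0  1]
  L: [ 0  1  1  3]
Echelon form has 2 nonzero rows (pivots: ΔT,D)
Π count = n − r = 4 − 2 = 2

2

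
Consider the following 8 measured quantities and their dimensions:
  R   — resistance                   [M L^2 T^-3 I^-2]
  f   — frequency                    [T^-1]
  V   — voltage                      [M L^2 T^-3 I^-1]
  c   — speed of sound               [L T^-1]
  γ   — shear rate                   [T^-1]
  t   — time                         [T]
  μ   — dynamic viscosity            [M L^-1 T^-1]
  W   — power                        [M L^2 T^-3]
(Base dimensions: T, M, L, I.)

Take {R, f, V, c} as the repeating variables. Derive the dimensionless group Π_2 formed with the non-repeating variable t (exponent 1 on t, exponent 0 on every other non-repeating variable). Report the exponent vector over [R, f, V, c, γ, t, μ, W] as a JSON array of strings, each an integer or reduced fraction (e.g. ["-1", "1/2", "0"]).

Dimensional matrix (T×M×L×I by R×f×V×c×γ×t×μ×W):
  T: [-3 -1 -3 -1 -1  1 -1 -3]
  M: [ 1  0  1  0  0  0  1  1]
  L: [ 2  0  2  1  0  0 -1  2]
  I: [-2  0 -1  0  0  0  0  0]
Echelon form has 4 nonzero rows (pivots: R,f,V,c)
Repeat: R,f,V,c; free: γ,t,μ,W
RREF:
  r0: [   1    0    0    0    0    0   -1   -1]
  r1: [   0    1    0    0    1   -1    1    0]
  r2: [   0    0    1    0    0    0    2    2]
  r3: [   0    0    0    1    0    0   -3    0]
Fix exponent of t at 1, γ at 0, μ at 0, W at 0; solve each RREF row for its pivot's exponent:
  r0: exp(R) + (0)·1 = 0 ⇒ exp(R) = 0
  r1: exp(f) + (-1)·1 = 0 ⇒ exp(f) = 1
  r2: exp(V) + (0)·1 = 0 ⇒ exp(V) = 0
  r3: exp(c) + (0)·1 = 0 ⇒ exp(c) = 0
Π_2 = f · t

["0", "1", "0", "0", "0", "1", "0", "0"]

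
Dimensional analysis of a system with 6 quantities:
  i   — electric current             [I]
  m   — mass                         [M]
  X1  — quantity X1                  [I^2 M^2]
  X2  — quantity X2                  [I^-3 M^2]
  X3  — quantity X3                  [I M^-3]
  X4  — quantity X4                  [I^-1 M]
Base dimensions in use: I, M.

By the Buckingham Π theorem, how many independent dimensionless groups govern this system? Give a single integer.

Exponent matrix [I,M] × [i,m,X1,X2,X3,X4]:
  I: [ 1  0  2 -3  1 -1]
  M: [ 0  1  2  2 -3  1]
Echelon form has 2 nonzero rows (pivots: i,m)
6 vars − rank 2 = 4 Π groups

4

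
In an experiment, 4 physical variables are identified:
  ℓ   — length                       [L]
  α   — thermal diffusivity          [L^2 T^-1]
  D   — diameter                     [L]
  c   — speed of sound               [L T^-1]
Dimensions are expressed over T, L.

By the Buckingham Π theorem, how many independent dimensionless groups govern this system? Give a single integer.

2

Exponent matrix [T,L] × [ℓ,α,D,c]:
  T: [ 0 -1  0 -1]
  L: [ 1  2  1  1]
RREF → pivots at {ℓ,α} ⇒ r = 2
Π count = n − r = 4 − 2 = 2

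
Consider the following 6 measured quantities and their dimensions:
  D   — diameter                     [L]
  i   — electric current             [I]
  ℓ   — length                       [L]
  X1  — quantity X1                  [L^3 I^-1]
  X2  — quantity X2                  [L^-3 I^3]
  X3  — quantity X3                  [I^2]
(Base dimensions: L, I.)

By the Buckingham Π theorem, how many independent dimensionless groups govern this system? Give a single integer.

Dimensional matrix (L×I by D×i×ℓ×X1×X2×X3):
  L: [ 1  0  1  3 -3  0]
  I: [ 0  1  0 -1  3  2]
Row reduction gives pivot columns D,i; rank = 2
6 vars − rank 2 = 4 Π groups

4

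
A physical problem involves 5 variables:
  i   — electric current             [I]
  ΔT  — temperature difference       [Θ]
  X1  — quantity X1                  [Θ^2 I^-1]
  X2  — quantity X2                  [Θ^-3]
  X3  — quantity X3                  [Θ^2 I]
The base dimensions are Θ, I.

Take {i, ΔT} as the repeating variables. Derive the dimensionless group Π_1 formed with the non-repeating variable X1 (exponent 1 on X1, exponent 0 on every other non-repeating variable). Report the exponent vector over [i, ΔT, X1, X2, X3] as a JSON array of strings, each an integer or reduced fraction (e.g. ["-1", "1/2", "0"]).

["1", "-2", "1", "0", "0"]

Write exponents as rows Θ,I / cols i,ΔT,X1,X2,X3:
  Θ: [ 0  1  2 -3  2]
  I: [ 1  0 -1  0  1]
RREF → pivots at {i,ΔT} ⇒ r = 2
Pivot set = {i,ΔT}, free = {X1,X2,X3}
RREF:
  r0: [   1    0   -1    0    1]
  r1: [   0    1    2   -3    2]
Fix exponent of X1 at 1, X2 at 0, X3 at 0; solve each RREF row for its pivot's exponent:
  r0: exp(i) + (-1)·1 = 0 ⇒ exp(i) = 1
  r1: exp(ΔT) + (2)·1 = 0 ⇒ exp(ΔT) = -2
Π_1 = i · ΔT^-2 · X1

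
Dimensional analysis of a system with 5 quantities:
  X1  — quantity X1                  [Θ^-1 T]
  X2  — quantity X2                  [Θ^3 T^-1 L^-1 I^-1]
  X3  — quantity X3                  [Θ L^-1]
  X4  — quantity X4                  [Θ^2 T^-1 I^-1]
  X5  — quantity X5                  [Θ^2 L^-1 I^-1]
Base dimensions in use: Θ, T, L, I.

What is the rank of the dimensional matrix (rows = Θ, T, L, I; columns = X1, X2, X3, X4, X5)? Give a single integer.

3

Write exponents as rows Θ,T,L,I / cols X1,X2,X3,X4,X5:
  Θ: [-1  3  1  2  2]
  T: [ 1 -1  0 -1  0]
  L: [ 0 -1 -1  0 -1]
  I: [ 0 -1  0 -1 -1]
Row reduction gives pivot columns X1,X2,X3; rank = 3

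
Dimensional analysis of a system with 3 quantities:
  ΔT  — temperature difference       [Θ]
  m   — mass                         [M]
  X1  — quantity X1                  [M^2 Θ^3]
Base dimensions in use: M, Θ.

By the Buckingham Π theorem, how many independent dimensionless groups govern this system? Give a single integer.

Exponent matrix [M,Θ] × [ΔT,m,X1]:
  M: [ 0  1  2]
  Θ: [ 1  0  3]
Echelon form has 2 nonzero rows (pivots: ΔT,m)
3 vars − rank 2 = 1 Π group

1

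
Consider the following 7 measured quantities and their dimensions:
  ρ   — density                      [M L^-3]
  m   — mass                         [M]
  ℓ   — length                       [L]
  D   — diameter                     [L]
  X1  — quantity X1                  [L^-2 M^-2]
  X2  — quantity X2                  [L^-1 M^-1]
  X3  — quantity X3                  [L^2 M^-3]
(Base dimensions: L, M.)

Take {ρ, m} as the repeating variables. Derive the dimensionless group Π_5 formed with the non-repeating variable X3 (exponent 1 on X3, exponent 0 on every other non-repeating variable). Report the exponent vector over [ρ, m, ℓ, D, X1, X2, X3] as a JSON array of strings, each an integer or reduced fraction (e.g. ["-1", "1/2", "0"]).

["2/3", "7/3", "0", "0", "0", "0", "1"]

Dimensional matrix (L×M by ρ×m×ℓ×D×X1×X2×X3):
  L: [-3  0  1  1 -2 -1  2]
  M: [ 1  1  0  0 -2 -1 -3]
Echelon form has 2 nonzero rows (pivots: ρ,m)
Pivot set = {ρ,m}, free = {ℓ,D,X1,X2,X3}
RREF:
  r0: [   1    0 -1/3 -1/3  2/3  1/3 -2/3]
  r1: [   0    1  1/3  1/3 -8/3 -4/3 -7/3]
Fix exponent of X3 at 1, ℓ at 0, D at 0, X1 at 0, X2 at 0; solve each RREF row for its pivot's exponent:
  r0: exp(ρ) + (-2/3)·1 = 0 ⇒ exp(ρ) = 2/3
  r1: exp(m) + (-7/3)·1 = 0 ⇒ exp(m) = 7/3
Π_5 = ρ^(2/3) · m^(7/3) · X3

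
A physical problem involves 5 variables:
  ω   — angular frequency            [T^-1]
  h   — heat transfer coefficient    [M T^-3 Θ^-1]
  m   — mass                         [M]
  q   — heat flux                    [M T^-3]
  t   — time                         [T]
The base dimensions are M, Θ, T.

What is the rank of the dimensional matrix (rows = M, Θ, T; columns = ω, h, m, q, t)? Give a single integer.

3

Dimensional matrix (M×Θ×T by ω×h×m×q×t):
  M: [ 0  1  1  1  0]
  Θ: [ 0 -1  0  0  0]
  T: [-1 -3  0 -3  1]
RREF → pivots at {ω,h,m} ⇒ r = 3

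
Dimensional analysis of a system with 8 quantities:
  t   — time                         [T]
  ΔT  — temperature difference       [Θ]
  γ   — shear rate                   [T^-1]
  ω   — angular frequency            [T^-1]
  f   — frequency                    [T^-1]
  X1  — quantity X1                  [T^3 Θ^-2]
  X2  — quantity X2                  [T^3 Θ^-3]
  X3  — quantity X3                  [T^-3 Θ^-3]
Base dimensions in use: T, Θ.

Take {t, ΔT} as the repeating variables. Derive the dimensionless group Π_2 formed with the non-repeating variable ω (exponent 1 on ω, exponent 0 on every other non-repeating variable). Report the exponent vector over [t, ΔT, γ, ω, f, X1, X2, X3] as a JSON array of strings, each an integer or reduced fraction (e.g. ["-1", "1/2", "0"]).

Dimensional matrix (T×Θ by t×ΔT×γ×ω×f×X1×X2×X3):
  T: [ 1  0 -1 -1 -1  3  3 -3]
  Θ: [ 0  1  0  0  0 -2 -3 -3]
Row reduction gives pivot columns t,ΔT; rank = 2
Pivot set = {t,ΔT}, free = {γ,ω,f,X1,X2,X3}
RREF:
  r0: [   1    0   -1   -1   -1    3    3   -3]
  r1: [   0    1    0    0    0   -2   -3   -3]
Fix exponent of ω at 1, γ at 0, f at 0, X1 at 0, X2 at 0, X3 at 0; solve each RREF row for its pivot's exponent:
  r0: exp(t) + (-1)·1 = 0 ⇒ exp(t) = 1
  r1: exp(ΔT) + (0)·1 = 0 ⇒ exp(ΔT) = 0
Π_2 = t · ω

["1", "0", "0", "1", "0", "0", "0", "0"]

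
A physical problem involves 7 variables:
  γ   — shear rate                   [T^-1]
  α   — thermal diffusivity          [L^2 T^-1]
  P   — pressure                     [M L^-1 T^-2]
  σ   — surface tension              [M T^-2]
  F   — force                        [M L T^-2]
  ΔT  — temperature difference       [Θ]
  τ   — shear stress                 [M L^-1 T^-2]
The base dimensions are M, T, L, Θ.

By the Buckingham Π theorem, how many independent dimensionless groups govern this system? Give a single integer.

3

Exponent matrix [M,T,L,Θ] × [γ,α,P,σ,F,ΔT,τ]:
  M: [ 0  0  1  1  1  0  1]
  T: [-1 -1 -2 -2 -2  0 -2]
  L: [ 0  2 -1  0  1  0 -1]
  Θ: [ 0  0  0  0  0  1  0]
Echelon form has 4 nonzero rows (pivots: γ,α,P,ΔT)
n=7, r=4 ⇒ 3 dimensionless groups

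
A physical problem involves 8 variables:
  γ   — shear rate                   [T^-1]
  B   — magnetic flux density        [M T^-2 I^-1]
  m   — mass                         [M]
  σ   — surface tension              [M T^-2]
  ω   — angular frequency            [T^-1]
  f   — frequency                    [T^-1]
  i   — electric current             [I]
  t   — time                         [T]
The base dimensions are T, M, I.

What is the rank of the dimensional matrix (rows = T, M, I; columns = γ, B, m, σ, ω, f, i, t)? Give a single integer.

Exponent matrix [T,M,I] × [γ,B,m,σ,ω,f,i,t]:
  T: [-1 -2  0 -2 -1 -1  0  1]
  M: [ 0  1  1  1  0  0  0  0]
  I: [ 0 -1  0  0  0  0  1  0]
RREF → pivots at {γ,B,m} ⇒ r = 3

3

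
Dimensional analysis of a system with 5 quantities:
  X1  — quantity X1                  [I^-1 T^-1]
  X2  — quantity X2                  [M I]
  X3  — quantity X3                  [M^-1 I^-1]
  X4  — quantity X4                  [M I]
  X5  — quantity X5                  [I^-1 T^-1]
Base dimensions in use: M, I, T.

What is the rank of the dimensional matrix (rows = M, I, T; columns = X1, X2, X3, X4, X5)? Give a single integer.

2

Exponent matrix [M,I,T] × [X1,X2,X3,X4,X5]:
  M: [ 0  1 -1  1  0]
  I: [-1  1 -1  1 -1]
  T: [-1  0  0  0 -1]
Row reduction gives pivot columns X1,X2; rank = 2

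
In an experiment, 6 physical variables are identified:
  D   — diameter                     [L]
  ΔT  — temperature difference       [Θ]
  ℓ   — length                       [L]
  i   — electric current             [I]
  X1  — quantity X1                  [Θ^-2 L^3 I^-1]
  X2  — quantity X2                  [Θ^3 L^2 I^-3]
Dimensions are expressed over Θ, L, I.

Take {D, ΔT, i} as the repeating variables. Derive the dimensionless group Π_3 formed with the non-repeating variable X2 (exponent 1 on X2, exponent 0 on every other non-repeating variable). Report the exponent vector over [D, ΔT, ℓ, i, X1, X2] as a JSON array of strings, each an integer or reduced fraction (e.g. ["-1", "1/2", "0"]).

Write exponents as rows Θ,L,I / cols D,ΔT,ℓ,i,X1,X2:
  Θ: [ 0  1  0  0 -2  3]
  L: [ 1  0  1  0  3  2]
  I: [ 0  0  0  1 -1 -3]
Row reduction gives pivot columns D,ΔT,i; rank = 3
Repeat: D,ΔT,i; free: ℓ,X1,X2
RREF:
  r0: [   1    0    1    0    3    2]
  r1: [   0    1    0    0   -2    3]
  r2: [   0    0    0    1   -1   -3]
Fix exponent of X2 at 1, ℓ at 0, X1 at 0; solve each RREF row for its pivot's exponent:
  r0: exp(D) + (2)·1 = 0 ⇒ exp(D) = -2
  r1: exp(ΔT) + (3)·1 = 0 ⇒ exp(ΔT) = -3
  r2: exp(i) + (-3)·1 = 0 ⇒ exp(i) = 3
Π_3 = D^-2 · ΔT^-3 · i^3 · X2

["-2", "-3", "0", "3", "0", "1"]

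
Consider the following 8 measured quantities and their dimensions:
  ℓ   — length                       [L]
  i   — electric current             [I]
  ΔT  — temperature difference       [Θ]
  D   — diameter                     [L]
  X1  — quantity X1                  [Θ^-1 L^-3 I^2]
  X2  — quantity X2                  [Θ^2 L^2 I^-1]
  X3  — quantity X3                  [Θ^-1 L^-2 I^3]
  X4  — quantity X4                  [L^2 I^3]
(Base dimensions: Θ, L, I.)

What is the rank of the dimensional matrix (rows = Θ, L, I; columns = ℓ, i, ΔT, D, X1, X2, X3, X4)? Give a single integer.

3

Dimensional matrix (Θ×L×I by ℓ×i×ΔT×D×X1×X2×X3×X4):
  Θ: [ 0  0  1  0 -1  2 -1  0]
  L: [ 1  0  0  1 -3  2 -2  2]
  I: [ 0  1  0  0  2 -1  3  3]
Echelon form has 3 nonzero rows (pivots: ℓ,i,ΔT)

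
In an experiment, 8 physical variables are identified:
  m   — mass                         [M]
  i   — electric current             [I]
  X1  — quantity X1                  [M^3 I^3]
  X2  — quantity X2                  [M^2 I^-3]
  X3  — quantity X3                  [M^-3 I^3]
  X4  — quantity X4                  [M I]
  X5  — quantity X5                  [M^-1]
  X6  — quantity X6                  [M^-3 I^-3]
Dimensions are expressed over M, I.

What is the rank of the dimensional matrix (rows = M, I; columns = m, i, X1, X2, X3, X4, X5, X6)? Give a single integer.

Write exponents as rows M,I / cols m,i,X1,X2,X3,X4,X5,X6:
  M: [ 1  0  3  2 -3  1 -1 -3]
  I: [ 0  1  3 -3  3  1  0 -3]
Row reduction gives pivot columns m,i; rank = 2

2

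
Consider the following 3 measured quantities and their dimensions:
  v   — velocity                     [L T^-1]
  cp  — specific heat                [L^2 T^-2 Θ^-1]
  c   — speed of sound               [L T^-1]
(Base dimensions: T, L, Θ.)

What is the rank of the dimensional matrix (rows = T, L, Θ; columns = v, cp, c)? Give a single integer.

2

Write exponents as rows T,L,Θ / cols v,cp,c:
  T: [-1 -2 -1]
  L: [ 1  2  1]
  Θ: [ 0 -1  0]
Row reduction gives pivot columns v,cp; rank = 2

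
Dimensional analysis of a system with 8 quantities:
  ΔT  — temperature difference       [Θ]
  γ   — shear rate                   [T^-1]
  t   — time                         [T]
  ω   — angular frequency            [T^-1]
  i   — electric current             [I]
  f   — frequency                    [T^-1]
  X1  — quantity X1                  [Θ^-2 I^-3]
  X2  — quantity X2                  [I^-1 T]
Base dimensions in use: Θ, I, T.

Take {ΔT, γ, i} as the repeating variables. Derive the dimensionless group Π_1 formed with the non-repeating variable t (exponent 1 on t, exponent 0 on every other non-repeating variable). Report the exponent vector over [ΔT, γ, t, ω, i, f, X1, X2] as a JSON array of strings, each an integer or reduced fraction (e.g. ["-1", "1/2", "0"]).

["0", "1", "1", "0", "0", "0", "0", "0"]

Exponent matrix [Θ,I,T] × [ΔT,γ,t,ω,i,f,X1,X2]:
  Θ: [ 1  0  0  0  0  0 -2  0]
  I: [ 0  0  0  0  1  0 -3 -1]
  T: [ 0 -1  1 -1  0 -1  0  1]
Row reduction gives pivot columns ΔT,γ,i; rank = 3
Pivot set = {ΔT,γ,i}, free = {t,ω,f,X1,X2}
RREF:
  r0: [   1    0    0    0    0    0   -2    0]
  r1: [   0    1   -1    1    0    1    0   -1]
  r2: [   0    0    0    0    1    0   -3   -1]
Fix exponent of t at 1, ω at 0, f at 0, X1 at 0, X2 at 0; solve each RREF row for its pivot's exponent:
  r0: exp(ΔT) + (0)·1 = 0 ⇒ exp(ΔT) = 0
  r1: exp(γ) + (-1)·1 = 0 ⇒ exp(γ) = 1
  r2: exp(i) + (0)·1 = 0 ⇒ exp(i) = 0
Π_1 = γ · t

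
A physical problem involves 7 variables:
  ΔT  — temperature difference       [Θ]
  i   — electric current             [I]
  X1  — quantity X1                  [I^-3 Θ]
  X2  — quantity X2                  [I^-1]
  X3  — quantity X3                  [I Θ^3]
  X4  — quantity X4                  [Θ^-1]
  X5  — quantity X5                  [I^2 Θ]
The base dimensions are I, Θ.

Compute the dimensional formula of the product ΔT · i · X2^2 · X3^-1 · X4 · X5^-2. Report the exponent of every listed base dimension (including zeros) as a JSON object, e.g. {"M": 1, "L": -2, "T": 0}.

Exponent matrix [I,Θ] × [ΔT,i,X1,X2,X3,X4,X5]:
  I: [ 0  1 -3 -1  1  0  2]
  Θ: [ 1  0  1  0  3 -1  1]
  [I]: (1)·0+(1)·1+(2)·-1+(-1)·1+(1)·0+(-2)·2 = -6
  [Θ]: (1)·1+(1)·0+(2)·0+(-1)·3+(1)·-1+(-2)·1 = -5
⇒ I^-6 Θ^-5

{"I": -6, "Θ": -5}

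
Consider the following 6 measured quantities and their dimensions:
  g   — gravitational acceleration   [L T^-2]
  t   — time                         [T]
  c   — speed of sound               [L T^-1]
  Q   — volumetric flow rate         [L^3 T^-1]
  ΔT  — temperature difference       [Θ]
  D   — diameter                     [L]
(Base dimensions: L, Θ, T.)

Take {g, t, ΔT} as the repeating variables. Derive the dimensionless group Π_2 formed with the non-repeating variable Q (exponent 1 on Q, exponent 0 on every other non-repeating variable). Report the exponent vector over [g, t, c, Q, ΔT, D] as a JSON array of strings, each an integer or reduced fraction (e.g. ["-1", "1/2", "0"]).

Exponent matrix [L,Θ,T] × [g,t,c,Q,ΔT,D]:
  L: [ 1  0  1  3  0  1]
  Θ: [ 0  0  0  0  1  0]
  T: [-2  1 -1 -1  0  0]
Row reduction gives pivot columns g,t,ΔT; rank = 3
Pivot set = {g,t,ΔT}, free = {c,Q,D}
RREF:
  r0: [   1    0    1    3    0    1]
  r1: [   0    1    1    5    0    2]
  r2: [   0    0    0    0    1    0]
Fix exponent of Q at 1, c at 0, D at 0; solve each RREF row for its pivot's exponent:
  r0: exp(g) + (3)·1 = 0 ⇒ exp(g) = -3
  r1: exp(t) + (5)·1 = 0 ⇒ exp(t) = -5
  r2: exp(ΔT) + (0)·1 = 0 ⇒ exp(ΔT) = 0
Π_2 = g^-3 · t^-5 · Q

["-3", "-5", "0", "1", "0", "0"]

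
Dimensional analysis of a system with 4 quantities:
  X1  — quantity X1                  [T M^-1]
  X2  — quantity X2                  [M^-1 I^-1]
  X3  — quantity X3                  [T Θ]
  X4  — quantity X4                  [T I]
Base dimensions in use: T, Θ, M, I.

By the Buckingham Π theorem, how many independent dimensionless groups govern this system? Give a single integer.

1

Dimensional matrix (T×Θ×M×I by X1×X2×X3×X4):
  T: [ 1  0  1  1]
  Θ: [ 0  0  1  0]
  M: [-1 -1  0  0]
  I: [ 0 -1  0  1]
Row reduction gives pivot columns X1,X2,X3; rank = 3
n=4, r=3 ⇒ 1 dimensionless group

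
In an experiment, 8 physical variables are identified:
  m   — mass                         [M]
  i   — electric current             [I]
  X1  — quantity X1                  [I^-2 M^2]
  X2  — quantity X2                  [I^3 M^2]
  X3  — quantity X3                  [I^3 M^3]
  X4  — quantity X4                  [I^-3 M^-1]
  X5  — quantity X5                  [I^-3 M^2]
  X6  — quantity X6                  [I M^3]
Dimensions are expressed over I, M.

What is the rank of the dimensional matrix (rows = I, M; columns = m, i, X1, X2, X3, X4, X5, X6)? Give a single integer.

2

Dimensional matrix (I×M by m×i×X1×X2×X3×X4×X5×X6):
  I: [ 0  1 -2  3  3 -3 -3  1]
  M: [ 1  0  2  2  3 -1  2  3]
RREF → pivots at {m,i} ⇒ r = 2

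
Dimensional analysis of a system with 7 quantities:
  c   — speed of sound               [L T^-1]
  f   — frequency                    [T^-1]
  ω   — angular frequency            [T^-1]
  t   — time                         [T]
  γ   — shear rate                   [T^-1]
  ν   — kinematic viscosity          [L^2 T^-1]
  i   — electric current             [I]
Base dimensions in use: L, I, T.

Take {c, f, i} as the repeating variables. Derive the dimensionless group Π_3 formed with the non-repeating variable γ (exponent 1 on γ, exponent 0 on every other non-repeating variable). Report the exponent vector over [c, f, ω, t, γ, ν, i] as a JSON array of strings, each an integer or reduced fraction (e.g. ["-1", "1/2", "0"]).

["0", "-1", "0", "0", "1", "0", "0"]

Exponent matrix [L,I,T] × [c,f,ω,t,γ,ν,i]:
  L: [ 1  0  0  0  0  2  0]
  I: [ 0  0  0  0  0  0  1]
  T: [-1 -1 -1  1 -1 -1  0]
RREF → pivots at {c,f,i} ⇒ r = 3
Repeat: c,f,i; free: ω,t,γ,ν
RREF:
  r0: [   1    0    0    0    0    2    0]
  r1: [   0    1    1   -1    1   -1    0]
  r2: [   0    0    0    0    0    0    1]
Fix exponent of γ at 1, ω at 0, t at 0, ν at 0; solve each RREF row for its pivot's exponent:
  r0: exp(c) + (0)·1 = 0 ⇒ exp(c) = 0
  r1: exp(f) + (1)·1 = 0 ⇒ exp(f) = -1
  r2: exp(i) + (0)·1 = 0 ⇒ exp(i) = 0
Π_3 = f^-1 · γ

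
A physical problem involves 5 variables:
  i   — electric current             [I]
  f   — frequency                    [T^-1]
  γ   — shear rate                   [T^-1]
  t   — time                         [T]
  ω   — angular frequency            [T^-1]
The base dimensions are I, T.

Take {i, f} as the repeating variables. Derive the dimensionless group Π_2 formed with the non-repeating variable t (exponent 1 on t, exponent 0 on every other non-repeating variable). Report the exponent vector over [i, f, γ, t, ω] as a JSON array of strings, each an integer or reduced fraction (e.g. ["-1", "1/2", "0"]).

Exponent matrix [I,T] × [i,f,γ,t,ω]:
  I: [ 1  0  0  0  0]
  T: [ 0 -1 -1  1 -1]
RREF → pivots at {i,f} ⇒ r = 2
Repeat: i,f; free: γ,t,ω
RREF:
  r0: [   1    0    0    0    0]
  r1: [   0    1    1   -1    1]
Fix exponent of t at 1, γ at 0, ω at 0; solve each RREF row for its pivot's exponent:
  r0: exp(i) + (0)·1 = 0 ⇒ exp(i) = 0
  r1: exp(f) + (-1)·1 = 0 ⇒ exp(f) = 1
Π_2 = f · t

["0", "1", "0", "1", "0"]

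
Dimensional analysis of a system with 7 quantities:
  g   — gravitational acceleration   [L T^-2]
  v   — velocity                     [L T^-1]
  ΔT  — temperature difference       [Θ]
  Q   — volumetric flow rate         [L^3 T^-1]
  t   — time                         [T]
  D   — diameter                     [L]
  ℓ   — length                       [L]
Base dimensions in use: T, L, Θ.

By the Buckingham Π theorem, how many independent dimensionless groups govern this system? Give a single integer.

Write exponents as rows T,L,Θ / cols g,v,ΔT,Q,t,D,ℓ:
  T: [-2 -1  0 -1  1  0  0]
  L: [ 1  1  0  3  0  1  1]
  Θ: [ 0  0  1  0  0  0  0]
RREF → pivots at {g,v,ΔT} ⇒ r = 3
n=7, r=3 ⇒ 4 dimensionless groups

4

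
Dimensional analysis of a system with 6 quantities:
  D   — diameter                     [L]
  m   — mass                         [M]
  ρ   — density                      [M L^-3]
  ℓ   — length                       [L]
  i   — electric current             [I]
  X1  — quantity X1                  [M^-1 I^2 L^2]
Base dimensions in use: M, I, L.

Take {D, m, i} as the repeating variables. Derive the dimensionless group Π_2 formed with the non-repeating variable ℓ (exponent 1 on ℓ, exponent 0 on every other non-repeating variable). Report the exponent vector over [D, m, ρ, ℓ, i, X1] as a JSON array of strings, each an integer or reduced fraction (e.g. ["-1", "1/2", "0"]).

["-1", "0", "0", "1", "0", "0"]

Dimensional matrix (M×I×L by D×m×ρ×ℓ×i×X1):
  M: [ 0  1  1  0  0 -1]
  I: [ 0  0  0  0  1  2]
  L: [ 1  0 -3  1  0  2]
RREF → pivots at {D,m,i} ⇒ r = 3
Pivot set = {D,m,i}, free = {ρ,ℓ,X1}
RREF:
  r0: [   1    0   -3    1    0    2]
  r1: [   0    1    1    0    0   -1]
  r2: [   0    0    0    0    1    2]
Fix exponent of ℓ at 1, ρ at 0, X1 at 0; solve each RREF row for its pivot's exponent:
  r0: exp(D) + (1)·1 = 0 ⇒ exp(D) = -1
  r1: exp(m) + (0)·1 = 0 ⇒ exp(m) = 0
  r2: exp(i) + (0)·1 = 0 ⇒ exp(i) = 0
Π_2 = D^-1 · ℓ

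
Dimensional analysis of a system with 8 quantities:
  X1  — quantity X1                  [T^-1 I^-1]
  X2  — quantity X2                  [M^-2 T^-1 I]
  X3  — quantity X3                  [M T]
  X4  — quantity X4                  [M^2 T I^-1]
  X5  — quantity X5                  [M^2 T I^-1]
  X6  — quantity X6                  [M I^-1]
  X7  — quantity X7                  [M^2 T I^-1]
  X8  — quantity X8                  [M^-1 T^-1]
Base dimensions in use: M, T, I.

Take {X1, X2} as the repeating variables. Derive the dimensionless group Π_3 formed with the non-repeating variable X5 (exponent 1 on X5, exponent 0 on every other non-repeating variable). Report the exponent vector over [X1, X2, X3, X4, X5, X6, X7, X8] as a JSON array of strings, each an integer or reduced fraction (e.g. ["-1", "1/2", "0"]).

Write exponents as rows M,T,I / cols X1,X2,X3,X4,X5,X6,X7,X8:
  M: [ 0 -2  1  2  2  1  2 -1]
  T: [-1 -1  1  1  1  0  1 -1]
  I: [-1  1  0 -1 -1 -1 -1  0]
Echelon form has 2 nonzero rows (pivots: X1,X2)
Pivot set = {X1,X2}, free = {X3,X4,X5,X6,X7,X8}
RREF:
  r0: [   1    0 -1/2    0    0  1/2    0  1/2]
  r1: [   0    1 -1/2   -1   -1 -1/2   -1  1/2]
  r2: [   0    0    0    0    0    0    0    0]
Fix exponent of X5 at 1, X3 at 0, X4 at 0, X6 at 0, X7 at 0, X8 at 0; solve each RREF row for its pivot's exponent:
  r0: exp(X1) + (0)·1 = 0 ⇒ exp(X1) = 0
  r1: exp(X2) + (-1)·1 = 0 ⇒ exp(X2) = 1
Π_3 = X2 · X5

["0", "1", "0", "0", "1", "0", "0", "0"]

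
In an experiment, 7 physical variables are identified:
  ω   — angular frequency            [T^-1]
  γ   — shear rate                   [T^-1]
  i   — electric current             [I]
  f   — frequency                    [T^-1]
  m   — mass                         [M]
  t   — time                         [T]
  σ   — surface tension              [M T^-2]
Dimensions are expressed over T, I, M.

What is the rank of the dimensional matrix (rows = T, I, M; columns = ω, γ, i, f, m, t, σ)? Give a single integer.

Exponent matrix [T,I,M] × [ω,γ,i,f,m,t,σ]:
  T: [-1 -1  0 -1  0  1 -2]
  I: [ 0  0  1  0  0  0  0]
  M: [ 0  0  0  0  1  0  1]
RREF → pivots at {ω,i,m} ⇒ r = 3

3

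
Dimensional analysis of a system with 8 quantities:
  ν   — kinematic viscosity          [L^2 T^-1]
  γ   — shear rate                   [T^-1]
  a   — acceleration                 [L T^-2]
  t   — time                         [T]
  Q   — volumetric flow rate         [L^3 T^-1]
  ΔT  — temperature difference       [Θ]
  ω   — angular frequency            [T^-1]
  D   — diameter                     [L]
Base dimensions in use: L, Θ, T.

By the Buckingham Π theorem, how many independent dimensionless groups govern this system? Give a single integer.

Dimensional matrix (L×Θ×T by ν×γ×a×t×Q×ΔT×ω×D):
  L: [ 2  0  1  0  3  0  0  1]
  Θ: [ 0  0  0  0  0  1  0  0]
  T: [-1 -1 -2  1 -1  0 -1  0]
RREF → pivots at {ν,γ,ΔT} ⇒ r = 3
8 vars − rank 3 = 5 Π groups

5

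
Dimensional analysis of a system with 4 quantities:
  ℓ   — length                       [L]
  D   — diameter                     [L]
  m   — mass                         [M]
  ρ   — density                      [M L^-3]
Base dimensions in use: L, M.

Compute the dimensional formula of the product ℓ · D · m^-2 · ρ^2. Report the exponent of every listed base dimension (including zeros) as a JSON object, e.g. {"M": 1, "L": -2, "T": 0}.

{"L": -4, "M": 0}

Write exponents as rows L,M / cols ℓ,D,m,ρ:
  L: [ 1  1  0 -3]
  M: [ 0  0  1  1]
  [L]: (1)·1+(1)·1+(-2)·0+(2)·-3 = -4
  [M]: (1)·0+(1)·0+(-2)·1+(2)·1 = 0
⇒ L^-4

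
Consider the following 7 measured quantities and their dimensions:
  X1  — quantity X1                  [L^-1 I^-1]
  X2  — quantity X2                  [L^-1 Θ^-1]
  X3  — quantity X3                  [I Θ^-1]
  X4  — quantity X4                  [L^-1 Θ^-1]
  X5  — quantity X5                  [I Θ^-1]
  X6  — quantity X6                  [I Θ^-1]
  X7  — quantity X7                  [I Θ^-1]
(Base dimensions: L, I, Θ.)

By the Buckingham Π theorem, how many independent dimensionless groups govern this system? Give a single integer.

5

Exponent matrix [L,I,Θ] × [X1,X2,X3,X4,X5,X6,X7]:
  L: [-1 -1  0 -1  0  0  0]
  I: [-1  0  1  0  1  1  1]
  Θ: [ 0 -1 -1 -1 -1 -1 -1]
Row reduction gives pivot columns X1,X2; rank = 2
n=7, r=2 ⇒ 5 dimensionless groups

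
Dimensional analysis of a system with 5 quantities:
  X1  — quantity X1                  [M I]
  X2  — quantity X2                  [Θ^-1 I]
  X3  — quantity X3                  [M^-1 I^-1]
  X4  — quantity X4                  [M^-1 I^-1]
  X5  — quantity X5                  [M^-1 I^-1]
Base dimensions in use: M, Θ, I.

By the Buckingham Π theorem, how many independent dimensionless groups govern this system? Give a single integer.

Dimensional matrix (M×Θ×I by X1×X2×X3×X4×X5):
  M: [ 1  0 -1 -1 -1]
  Θ: [ 0 -1  0  0  0]
  I: [ 1  1 -1 -1 -1]
RREF → pivots at {X1,X2} ⇒ r = 2
n=5, r=2 ⇒ 3 dimensionless groups

3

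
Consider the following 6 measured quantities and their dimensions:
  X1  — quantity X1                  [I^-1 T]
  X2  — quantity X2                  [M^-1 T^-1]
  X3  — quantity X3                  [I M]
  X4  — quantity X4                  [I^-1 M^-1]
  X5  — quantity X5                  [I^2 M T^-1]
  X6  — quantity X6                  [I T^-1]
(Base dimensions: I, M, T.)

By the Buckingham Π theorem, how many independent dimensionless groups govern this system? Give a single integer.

4

Dimensional matrix (I×M×T by X1×X2×X3×X4×X5×X6):
  I: [-1  0  1 -1  2  1]
  M: [ 0 -1  1 -1  1  0]
  T: [ 1 -1  0  0 -1 -1]
Row reduction gives pivot columns X1,X2; rank = 2
6 vars − rank 2 = 4 Π groups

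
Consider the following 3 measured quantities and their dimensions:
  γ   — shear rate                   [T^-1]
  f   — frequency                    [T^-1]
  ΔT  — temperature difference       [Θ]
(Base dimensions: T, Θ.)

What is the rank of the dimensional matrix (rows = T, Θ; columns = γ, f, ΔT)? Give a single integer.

Write exponents as rows T,Θ / cols γ,f,ΔT:
  T: [-1 -1  0]
  Θ: [ 0  0  1]
Row reduction gives pivot columns γ,ΔT; rank = 2

2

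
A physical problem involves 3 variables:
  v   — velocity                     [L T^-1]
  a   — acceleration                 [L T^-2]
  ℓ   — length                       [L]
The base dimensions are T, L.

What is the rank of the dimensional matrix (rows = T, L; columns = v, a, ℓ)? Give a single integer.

Dimensional matrix (T×L by v×a×ℓ):
  T: [-1 -2  0]
  L: [ 1  1  1]
Echelon form has 2 nonzero rows (pivots: v,a)

2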